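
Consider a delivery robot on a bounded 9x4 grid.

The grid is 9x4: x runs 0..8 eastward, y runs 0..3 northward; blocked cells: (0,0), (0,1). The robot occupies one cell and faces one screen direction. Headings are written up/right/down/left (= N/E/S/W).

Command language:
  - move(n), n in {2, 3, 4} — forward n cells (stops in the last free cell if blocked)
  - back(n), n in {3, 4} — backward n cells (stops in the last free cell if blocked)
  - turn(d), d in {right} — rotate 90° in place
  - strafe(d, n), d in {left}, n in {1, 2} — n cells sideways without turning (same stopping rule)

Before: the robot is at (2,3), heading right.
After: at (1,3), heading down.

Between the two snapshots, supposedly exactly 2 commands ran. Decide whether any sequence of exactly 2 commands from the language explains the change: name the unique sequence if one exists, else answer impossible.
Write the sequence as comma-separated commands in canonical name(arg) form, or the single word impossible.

all 64 sequences checked — none match.

impossible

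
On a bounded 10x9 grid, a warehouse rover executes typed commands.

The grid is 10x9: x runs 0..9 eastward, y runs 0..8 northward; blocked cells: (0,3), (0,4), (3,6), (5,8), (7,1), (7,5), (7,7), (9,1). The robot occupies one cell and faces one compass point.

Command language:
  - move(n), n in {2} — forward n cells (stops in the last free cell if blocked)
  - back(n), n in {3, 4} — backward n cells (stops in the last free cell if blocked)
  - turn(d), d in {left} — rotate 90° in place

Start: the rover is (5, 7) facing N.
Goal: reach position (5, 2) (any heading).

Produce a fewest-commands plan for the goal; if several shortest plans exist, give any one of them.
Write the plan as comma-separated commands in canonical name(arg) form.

t0: (5, 7) facing N
step 1 (back(3)): (5, 4) facing N
step 2 (back(4)): (5, 0) facing N
step 3 (move(2)): (5, 2) facing N
nothing shorter than 3 reaches the goal.

back(3), back(4), move(2)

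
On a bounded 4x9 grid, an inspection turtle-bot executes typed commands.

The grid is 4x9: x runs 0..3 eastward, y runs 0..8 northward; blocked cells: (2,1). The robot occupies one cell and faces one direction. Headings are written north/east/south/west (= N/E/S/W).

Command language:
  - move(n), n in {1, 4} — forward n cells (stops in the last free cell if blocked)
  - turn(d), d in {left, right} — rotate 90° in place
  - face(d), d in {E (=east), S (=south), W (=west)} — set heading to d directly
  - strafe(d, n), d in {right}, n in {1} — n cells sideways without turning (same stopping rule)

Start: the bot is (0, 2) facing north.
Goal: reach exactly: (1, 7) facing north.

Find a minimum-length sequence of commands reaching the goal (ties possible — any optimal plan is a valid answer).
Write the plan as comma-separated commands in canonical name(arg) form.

from: (0, 2) facing north
[1] after move(1): (0, 3) facing north
[2] after move(4): (0, 7) facing north
[3] after strafe(right, 1): (1, 7) facing north
minimal: 3 command(s), checked below 3.

move(1), move(4), strafe(right, 1)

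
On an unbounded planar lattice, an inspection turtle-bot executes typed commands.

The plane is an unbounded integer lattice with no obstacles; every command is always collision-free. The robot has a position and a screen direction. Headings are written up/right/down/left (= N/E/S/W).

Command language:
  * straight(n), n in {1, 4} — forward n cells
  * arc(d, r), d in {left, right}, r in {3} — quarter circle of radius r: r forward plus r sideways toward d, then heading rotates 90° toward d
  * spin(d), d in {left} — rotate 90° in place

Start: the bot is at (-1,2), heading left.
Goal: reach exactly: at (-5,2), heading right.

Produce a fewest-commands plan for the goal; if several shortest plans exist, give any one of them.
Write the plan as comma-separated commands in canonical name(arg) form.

t0: at (-1,2), heading left
1. straight(4) → at (-5,2), heading left
2. spin(left) → at (-5,2), heading down
3. spin(left) → at (-5,2), heading right
shorter routes all fall short; 3 is best.

straight(4), spin(left), spin(left)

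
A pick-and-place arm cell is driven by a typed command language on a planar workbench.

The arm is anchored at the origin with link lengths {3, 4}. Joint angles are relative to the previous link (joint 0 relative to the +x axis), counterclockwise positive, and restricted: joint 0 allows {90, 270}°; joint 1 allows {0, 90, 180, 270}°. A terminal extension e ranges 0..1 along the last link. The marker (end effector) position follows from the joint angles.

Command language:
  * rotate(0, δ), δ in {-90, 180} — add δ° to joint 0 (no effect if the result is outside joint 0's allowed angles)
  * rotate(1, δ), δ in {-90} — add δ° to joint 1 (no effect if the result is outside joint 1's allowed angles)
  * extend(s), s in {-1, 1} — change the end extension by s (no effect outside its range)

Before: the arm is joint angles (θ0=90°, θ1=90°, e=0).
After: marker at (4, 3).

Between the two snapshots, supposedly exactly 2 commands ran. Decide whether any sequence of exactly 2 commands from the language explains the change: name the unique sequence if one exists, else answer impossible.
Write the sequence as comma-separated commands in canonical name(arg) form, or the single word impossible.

rotate(1, -90), rotate(1, -90)

initial: joint angles (θ0=90°, θ1=90°, e=0)
[1] after rotate(1, -90): joint angles (θ0=90°, θ1=0°, e=0)
[2] after rotate(1, -90): joint angles (θ0=90°, θ1=270°, e=0)
no rival 2-sequence matches.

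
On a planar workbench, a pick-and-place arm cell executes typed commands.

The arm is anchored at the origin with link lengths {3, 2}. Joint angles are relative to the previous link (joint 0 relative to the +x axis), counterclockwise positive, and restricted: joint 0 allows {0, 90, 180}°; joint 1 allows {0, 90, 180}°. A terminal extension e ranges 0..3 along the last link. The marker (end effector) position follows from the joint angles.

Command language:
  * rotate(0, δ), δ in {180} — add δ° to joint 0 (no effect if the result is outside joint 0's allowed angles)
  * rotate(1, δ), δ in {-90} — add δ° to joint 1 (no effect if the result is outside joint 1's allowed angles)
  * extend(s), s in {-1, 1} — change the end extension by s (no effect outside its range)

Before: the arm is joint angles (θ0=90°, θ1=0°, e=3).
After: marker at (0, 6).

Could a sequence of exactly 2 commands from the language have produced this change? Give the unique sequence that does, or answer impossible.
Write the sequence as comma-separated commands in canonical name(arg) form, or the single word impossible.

t0: joint angles (θ0=90°, θ1=0°, e=3)
t=1 extend(-1) ⇒ joint angles (θ0=90°, θ1=0°, e=2)
t=2 extend(-1) ⇒ joint angles (θ0=90°, θ1=0°, e=1)
uniquely the one of 16 2-step routes that fits.

extend(-1), extend(-1)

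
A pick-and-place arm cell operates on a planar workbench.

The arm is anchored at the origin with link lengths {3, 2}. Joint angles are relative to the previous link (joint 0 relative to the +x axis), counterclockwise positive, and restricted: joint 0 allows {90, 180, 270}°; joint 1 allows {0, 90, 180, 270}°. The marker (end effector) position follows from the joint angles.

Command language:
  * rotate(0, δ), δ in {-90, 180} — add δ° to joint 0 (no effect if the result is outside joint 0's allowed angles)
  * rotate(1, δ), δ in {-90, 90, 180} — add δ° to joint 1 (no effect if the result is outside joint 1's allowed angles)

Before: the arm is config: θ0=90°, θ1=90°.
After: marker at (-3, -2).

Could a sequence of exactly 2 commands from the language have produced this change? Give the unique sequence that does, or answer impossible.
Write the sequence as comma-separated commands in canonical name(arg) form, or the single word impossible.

rotate(0, 180), rotate(0, -90)

key: order matters: swapping rotate(0, 180) and rotate(0, -90) lands elsewhere
from: config: θ0=90°, θ1=90°
1. rotate(0, 180) → config: θ0=270°, θ1=90°
2. rotate(0, -90) → config: θ0=180°, θ1=90°
uniquely the one of 25 2-step routes that fits.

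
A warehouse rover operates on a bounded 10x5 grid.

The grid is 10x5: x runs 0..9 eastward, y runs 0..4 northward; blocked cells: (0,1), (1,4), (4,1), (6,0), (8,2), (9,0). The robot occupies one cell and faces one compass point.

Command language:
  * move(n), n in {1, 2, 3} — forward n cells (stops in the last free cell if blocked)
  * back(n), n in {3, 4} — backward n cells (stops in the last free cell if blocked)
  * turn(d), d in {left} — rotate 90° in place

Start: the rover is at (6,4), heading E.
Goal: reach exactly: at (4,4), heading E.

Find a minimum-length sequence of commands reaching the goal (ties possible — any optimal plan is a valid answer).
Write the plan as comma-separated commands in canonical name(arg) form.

begin: at (6,4), heading E
t=1 move(2) ⇒ at (8,4), heading E
t=2 back(4) ⇒ at (4,4), heading E
no 1-step plan works, so 2 is optimal.

move(2), back(4)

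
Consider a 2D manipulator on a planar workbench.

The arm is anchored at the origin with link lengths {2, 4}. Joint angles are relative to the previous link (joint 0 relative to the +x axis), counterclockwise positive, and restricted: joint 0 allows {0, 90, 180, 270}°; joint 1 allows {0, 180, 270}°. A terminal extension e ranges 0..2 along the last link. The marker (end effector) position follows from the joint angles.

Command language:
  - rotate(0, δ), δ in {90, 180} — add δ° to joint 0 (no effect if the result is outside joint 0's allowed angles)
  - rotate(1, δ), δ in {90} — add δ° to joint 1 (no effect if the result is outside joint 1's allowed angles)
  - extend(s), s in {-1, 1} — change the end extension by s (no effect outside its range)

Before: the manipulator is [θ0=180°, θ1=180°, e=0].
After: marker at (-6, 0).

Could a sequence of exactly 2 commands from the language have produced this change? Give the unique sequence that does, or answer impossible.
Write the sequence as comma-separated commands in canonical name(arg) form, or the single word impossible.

start: [θ0=180°, θ1=180°, e=0]
1. rotate(1, 90) → [θ0=180°, θ1=270°, e=0]
2. rotate(1, 90) → [θ0=180°, θ1=0°, e=0]
uniquely the one of 25 2-step routes that fits.

rotate(1, 90), rotate(1, 90)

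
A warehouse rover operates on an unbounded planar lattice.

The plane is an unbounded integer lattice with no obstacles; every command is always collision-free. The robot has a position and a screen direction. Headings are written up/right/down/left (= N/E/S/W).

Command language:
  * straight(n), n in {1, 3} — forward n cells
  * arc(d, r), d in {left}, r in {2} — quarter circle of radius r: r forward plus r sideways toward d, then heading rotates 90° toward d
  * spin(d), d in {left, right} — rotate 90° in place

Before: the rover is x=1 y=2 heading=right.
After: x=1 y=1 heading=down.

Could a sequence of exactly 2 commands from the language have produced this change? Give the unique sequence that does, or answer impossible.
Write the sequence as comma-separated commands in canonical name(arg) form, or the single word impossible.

spin(right), straight(1)

key: position moved to (1,1) AND the heading swung to S — translation plus rotation needed
t0: x=1 y=2 heading=right
[1] after spin(right): x=1 y=2 heading=down
[2] after straight(1): x=1 y=1 heading=down
no rival 2-sequence matches.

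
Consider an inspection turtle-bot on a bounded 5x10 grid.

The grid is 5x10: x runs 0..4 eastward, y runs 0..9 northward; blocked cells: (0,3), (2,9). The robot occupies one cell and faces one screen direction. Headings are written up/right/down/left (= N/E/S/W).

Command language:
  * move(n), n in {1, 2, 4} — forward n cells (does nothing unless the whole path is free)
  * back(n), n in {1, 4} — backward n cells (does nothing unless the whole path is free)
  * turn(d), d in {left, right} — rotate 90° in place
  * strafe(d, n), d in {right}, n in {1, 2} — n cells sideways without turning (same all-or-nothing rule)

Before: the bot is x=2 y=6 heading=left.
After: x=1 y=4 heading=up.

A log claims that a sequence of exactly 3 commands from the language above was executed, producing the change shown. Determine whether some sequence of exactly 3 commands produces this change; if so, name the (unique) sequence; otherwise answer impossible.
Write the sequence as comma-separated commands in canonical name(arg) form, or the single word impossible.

every 3-command combo misses the target.

impossible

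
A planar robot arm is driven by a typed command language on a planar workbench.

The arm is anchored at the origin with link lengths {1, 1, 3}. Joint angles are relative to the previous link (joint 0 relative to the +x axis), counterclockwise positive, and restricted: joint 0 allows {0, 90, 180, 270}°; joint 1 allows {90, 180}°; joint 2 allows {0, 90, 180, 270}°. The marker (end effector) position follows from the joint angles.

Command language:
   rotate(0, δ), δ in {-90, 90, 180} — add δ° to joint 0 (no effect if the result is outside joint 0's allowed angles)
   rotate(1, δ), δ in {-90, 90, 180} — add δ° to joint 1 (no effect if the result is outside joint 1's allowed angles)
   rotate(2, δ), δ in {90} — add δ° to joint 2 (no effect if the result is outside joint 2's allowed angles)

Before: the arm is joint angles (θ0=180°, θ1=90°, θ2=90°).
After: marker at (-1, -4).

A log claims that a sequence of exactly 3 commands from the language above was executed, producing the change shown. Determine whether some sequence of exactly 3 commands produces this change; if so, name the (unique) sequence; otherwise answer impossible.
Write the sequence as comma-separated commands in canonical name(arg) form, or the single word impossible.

rotate(2, 90), rotate(2, 90), rotate(2, 90)

begin: joint angles (θ0=180°, θ1=90°, θ2=90°)
t=1 rotate(2, 90) ⇒ joint angles (θ0=180°, θ1=90°, θ2=180°)
t=2 rotate(2, 90) ⇒ joint angles (θ0=180°, θ1=90°, θ2=270°)
t=3 rotate(2, 90) ⇒ joint angles (θ0=180°, θ1=90°, θ2=0°)
no other 3-command option fits: unique.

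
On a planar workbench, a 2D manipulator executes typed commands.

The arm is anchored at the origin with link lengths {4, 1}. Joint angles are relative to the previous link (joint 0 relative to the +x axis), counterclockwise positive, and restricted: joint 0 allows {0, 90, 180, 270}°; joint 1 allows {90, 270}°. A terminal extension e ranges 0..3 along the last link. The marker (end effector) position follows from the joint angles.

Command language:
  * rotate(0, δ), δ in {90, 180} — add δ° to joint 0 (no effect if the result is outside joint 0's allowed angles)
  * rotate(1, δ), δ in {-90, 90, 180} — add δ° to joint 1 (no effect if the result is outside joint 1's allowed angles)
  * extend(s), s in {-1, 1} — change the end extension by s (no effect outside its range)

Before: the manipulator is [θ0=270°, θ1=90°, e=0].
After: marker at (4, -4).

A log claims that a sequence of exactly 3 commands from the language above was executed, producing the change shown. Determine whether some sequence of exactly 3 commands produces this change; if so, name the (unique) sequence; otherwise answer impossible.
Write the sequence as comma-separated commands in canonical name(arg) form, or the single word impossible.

begin: [θ0=270°, θ1=90°, e=0]
[1] after extend(1): [θ0=270°, θ1=90°, e=1]
[2] after extend(1): [θ0=270°, θ1=90°, e=2]
[3] after extend(1): [θ0=270°, θ1=90°, e=3]
no other 3-command option fits: unique.

extend(1), extend(1), extend(1)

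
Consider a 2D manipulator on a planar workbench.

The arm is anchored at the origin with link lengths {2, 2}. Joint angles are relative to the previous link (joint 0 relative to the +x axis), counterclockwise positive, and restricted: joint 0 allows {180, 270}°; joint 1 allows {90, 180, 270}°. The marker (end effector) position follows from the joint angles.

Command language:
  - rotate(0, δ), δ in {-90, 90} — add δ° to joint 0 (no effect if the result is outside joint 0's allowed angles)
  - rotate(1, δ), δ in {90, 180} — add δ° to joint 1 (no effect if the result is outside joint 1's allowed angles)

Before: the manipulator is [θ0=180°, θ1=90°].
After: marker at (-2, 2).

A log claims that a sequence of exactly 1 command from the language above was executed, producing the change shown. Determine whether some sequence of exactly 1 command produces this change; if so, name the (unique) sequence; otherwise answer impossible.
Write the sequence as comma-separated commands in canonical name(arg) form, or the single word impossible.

rotate(1, 180)

initial: [θ0=180°, θ1=90°]
1. rotate(1, 180) → [θ0=180°, θ1=270°]
no rival 1-sequence matches.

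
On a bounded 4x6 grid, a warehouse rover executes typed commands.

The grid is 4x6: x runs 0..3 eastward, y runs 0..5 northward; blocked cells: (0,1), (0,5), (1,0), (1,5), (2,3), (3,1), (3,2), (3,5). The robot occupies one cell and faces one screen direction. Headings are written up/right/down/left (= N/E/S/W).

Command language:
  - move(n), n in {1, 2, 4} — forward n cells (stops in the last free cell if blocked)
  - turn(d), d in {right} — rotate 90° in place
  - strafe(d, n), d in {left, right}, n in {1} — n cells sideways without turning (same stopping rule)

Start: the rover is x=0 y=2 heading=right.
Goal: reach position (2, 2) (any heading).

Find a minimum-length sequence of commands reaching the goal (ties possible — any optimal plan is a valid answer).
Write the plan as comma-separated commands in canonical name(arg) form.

move(4)

begin: x=0 y=2 heading=right
1. move(4) → x=2 y=2 heading=right
nothing shorter than 1 reaches the goal.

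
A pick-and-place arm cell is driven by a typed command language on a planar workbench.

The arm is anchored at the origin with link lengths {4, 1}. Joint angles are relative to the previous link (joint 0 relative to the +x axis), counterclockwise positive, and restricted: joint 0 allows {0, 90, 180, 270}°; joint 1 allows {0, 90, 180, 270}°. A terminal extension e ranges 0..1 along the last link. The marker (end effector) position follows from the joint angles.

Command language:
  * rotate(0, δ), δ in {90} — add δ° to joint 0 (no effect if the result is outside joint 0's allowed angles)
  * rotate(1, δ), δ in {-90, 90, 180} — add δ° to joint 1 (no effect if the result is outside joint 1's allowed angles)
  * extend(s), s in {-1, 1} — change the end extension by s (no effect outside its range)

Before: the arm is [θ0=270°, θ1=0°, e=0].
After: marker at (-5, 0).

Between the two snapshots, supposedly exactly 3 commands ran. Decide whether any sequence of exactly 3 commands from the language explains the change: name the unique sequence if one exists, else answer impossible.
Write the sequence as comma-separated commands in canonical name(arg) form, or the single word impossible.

t0: [θ0=270°, θ1=0°, e=0]
step 1 (rotate(0, 90)): [θ0=0°, θ1=0°, e=0]
step 2 (rotate(0, 90)): [θ0=90°, θ1=0°, e=0]
step 3 (rotate(0, 90)): [θ0=180°, θ1=0°, e=0]
all 216 alternatives checked — unique.

rotate(0, 90), rotate(0, 90), rotate(0, 90)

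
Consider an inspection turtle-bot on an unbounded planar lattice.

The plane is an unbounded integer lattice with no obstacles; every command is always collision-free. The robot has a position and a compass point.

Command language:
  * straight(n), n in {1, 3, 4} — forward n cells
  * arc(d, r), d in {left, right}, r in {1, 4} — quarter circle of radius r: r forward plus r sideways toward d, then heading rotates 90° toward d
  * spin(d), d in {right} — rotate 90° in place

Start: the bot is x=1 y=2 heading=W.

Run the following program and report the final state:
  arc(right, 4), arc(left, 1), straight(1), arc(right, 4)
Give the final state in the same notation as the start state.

x=-9 y=11 heading=N

initial: x=1 y=2 heading=W
[1] after arc(right, 4): x=-3 y=6 heading=N
[2] after arc(left, 1): x=-4 y=7 heading=W
[3] after straight(1): x=-5 y=7 heading=W
[4] after arc(right, 4): x=-9 y=11 heading=N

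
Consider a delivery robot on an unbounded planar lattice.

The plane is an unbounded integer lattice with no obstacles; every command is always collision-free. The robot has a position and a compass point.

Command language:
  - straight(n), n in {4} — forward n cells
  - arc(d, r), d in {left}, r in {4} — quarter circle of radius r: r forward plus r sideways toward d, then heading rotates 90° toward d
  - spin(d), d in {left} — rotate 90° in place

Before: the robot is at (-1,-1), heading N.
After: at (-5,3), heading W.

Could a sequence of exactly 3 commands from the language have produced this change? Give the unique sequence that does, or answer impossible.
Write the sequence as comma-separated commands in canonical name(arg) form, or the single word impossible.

key: cell and facing (now W) both changed — the 3 commands mix motion and turning
initial: at (-1,-1), heading N
step 1 (straight(4)): at (-1,3), heading N
step 2 (spin(left)): at (-1,3), heading W
step 3 (straight(4)): at (-5,3), heading W
all 27 alternatives checked — unique.

straight(4), spin(left), straight(4)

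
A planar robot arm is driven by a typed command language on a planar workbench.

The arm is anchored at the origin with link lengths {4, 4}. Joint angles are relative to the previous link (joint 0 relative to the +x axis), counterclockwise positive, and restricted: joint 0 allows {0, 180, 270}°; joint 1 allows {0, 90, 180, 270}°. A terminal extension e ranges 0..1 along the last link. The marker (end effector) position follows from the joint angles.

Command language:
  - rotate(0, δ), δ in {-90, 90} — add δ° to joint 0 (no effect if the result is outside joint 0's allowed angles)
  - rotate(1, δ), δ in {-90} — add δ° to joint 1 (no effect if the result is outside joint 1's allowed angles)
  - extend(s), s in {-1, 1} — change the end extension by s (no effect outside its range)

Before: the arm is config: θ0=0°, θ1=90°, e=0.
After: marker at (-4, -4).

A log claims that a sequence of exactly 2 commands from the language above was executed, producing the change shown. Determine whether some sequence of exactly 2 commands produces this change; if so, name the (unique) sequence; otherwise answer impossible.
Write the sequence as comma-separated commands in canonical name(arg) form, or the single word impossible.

rotate(0, -90), rotate(0, -90)

from: config: θ0=0°, θ1=90°, e=0
[1] after rotate(0, -90): config: θ0=270°, θ1=90°, e=0
[2] after rotate(0, -90): config: θ0=180°, θ1=90°, e=0
no other 2-command option fits: unique.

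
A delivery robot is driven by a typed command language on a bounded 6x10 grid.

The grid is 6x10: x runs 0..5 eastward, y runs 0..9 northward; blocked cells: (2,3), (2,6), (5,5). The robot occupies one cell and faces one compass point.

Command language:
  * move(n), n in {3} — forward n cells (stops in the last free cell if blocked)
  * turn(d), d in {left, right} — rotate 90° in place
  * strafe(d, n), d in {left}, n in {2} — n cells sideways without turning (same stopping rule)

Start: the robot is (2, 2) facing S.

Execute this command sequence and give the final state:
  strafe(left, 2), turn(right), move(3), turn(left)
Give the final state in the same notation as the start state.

from: (2, 2) facing S
[1] after strafe(left, 2): (4, 2) facing S
[2] after turn(right): (4, 2) facing W
[3] after move(3): (1, 2) facing W
[4] after turn(left): (1, 2) facing S

(1, 2) facing S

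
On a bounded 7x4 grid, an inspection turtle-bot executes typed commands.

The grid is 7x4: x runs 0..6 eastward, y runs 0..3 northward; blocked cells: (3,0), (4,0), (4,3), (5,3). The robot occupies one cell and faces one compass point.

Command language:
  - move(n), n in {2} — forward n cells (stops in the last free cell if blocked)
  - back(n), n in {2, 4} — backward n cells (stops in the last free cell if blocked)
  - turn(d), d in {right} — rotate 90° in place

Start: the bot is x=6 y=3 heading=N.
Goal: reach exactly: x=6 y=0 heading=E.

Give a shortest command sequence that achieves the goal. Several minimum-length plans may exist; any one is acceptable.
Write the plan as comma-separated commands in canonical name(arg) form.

back(4), turn(right)

initial: x=6 y=3 heading=N
1. back(4) → x=6 y=0 heading=N
2. turn(right) → x=6 y=0 heading=E
nothing shorter than 2 reaches the goal.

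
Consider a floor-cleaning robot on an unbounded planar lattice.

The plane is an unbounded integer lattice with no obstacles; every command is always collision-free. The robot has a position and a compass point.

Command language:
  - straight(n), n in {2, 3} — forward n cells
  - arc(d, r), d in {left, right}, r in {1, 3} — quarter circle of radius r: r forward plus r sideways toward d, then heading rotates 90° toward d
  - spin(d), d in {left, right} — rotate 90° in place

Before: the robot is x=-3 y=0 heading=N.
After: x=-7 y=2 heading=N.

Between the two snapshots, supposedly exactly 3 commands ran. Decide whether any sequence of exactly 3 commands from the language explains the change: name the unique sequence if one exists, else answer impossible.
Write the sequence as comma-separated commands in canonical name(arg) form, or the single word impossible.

arc(left, 1), straight(2), arc(right, 1)

key: order matters: swapping arc(left, 1) and arc(right, 1) lands elsewhere
start: x=-3 y=0 heading=N
1. arc(left, 1) → x=-4 y=1 heading=W
2. straight(2) → x=-6 y=1 heading=W
3. arc(right, 1) → x=-7 y=2 heading=N
no rival 3-sequence matches.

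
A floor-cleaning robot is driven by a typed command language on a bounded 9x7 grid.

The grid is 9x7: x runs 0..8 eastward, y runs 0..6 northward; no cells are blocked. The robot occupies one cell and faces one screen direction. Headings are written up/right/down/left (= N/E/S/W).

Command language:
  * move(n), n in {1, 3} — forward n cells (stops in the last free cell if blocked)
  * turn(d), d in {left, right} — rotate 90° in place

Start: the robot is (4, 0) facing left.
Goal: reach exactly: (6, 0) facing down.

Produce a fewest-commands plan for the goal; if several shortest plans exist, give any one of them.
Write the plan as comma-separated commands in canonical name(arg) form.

t0: (4, 0) facing left
1. turn(right) → (4, 0) facing up
2. turn(right) → (4, 0) facing right
3. move(1) → (5, 0) facing right
4. move(1) → (6, 0) facing right
5. turn(right) → (6, 0) facing down
nothing shorter than 5 reaches the goal.

turn(right), turn(right), move(1), move(1), turn(right)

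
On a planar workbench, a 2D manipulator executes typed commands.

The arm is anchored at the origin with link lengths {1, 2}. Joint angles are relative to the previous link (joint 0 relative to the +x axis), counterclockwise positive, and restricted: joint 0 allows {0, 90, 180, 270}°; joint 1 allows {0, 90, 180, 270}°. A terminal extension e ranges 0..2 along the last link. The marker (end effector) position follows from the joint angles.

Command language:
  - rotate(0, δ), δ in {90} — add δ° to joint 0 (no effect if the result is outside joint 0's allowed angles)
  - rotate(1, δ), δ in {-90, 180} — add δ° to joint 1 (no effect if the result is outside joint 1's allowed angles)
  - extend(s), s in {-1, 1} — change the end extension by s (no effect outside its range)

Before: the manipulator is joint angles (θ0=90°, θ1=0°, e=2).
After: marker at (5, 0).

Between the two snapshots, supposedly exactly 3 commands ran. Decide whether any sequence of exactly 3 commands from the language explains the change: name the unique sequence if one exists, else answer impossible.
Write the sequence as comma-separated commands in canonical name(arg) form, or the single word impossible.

rotate(0, 90), rotate(0, 90), rotate(0, 90)

initial: joint angles (θ0=90°, θ1=0°, e=2)
[1] after rotate(0, 90): joint angles (θ0=180°, θ1=0°, e=2)
[2] after rotate(0, 90): joint angles (θ0=270°, θ1=0°, e=2)
[3] after rotate(0, 90): joint angles (θ0=0°, θ1=0°, e=2)
no other 3-command option fits: unique.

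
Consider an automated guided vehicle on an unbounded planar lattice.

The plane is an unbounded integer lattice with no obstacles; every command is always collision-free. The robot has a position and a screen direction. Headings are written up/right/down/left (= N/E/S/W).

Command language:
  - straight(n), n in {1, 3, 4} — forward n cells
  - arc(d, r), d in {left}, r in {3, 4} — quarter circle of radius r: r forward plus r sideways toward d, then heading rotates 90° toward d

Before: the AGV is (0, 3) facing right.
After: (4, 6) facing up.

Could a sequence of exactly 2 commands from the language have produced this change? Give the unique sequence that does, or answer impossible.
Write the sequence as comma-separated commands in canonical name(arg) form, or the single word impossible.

key: running arc(left, 3) before straight(1) would end elsewhere — order is forced
start: (0, 3) facing right
[1] after straight(1): (1, 3) facing right
[2] after arc(left, 3): (4, 6) facing up
no rival 2-sequence matches.

straight(1), arc(left, 3)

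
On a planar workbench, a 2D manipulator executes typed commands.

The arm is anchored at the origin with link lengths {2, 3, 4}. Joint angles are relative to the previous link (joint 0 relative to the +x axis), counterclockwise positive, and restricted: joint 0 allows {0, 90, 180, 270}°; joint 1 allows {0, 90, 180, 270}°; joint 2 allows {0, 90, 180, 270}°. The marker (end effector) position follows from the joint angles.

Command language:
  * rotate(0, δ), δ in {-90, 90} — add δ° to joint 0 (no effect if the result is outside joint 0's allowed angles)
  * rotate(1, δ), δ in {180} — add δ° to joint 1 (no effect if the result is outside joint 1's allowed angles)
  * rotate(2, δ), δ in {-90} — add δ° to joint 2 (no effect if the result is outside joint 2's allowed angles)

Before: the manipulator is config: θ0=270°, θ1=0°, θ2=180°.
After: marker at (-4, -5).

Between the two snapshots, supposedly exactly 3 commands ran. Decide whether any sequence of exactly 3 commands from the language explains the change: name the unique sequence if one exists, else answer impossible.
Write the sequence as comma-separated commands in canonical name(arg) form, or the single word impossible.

rotate(2, -90), rotate(2, -90), rotate(2, -90)

begin: config: θ0=270°, θ1=0°, θ2=180°
t=1 rotate(2, -90) ⇒ config: θ0=270°, θ1=0°, θ2=90°
t=2 rotate(2, -90) ⇒ config: θ0=270°, θ1=0°, θ2=0°
t=3 rotate(2, -90) ⇒ config: θ0=270°, θ1=0°, θ2=270°
uniquely the one of 64 3-step routes that fits.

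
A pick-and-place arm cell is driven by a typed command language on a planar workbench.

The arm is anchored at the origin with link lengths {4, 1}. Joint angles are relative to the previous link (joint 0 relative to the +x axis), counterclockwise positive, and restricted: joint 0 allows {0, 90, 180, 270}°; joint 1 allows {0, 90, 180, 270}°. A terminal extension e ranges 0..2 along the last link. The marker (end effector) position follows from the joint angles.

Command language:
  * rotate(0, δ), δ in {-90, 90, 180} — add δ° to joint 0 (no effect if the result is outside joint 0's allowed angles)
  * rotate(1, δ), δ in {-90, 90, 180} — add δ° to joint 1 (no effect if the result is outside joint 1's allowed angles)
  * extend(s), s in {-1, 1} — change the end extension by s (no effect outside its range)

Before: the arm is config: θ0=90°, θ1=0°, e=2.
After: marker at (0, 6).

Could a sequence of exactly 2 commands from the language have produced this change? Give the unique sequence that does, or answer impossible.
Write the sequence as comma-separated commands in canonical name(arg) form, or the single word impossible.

key: order matters: swapping extend(1) and extend(-1) lands elsewhere
t0: config: θ0=90°, θ1=0°, e=2
step 1 (extend(1)): config: θ0=90°, θ1=0°, e=2
step 2 (extend(-1)): config: θ0=90°, θ1=0°, e=1
no other 2-command option fits: unique.

extend(1), extend(-1)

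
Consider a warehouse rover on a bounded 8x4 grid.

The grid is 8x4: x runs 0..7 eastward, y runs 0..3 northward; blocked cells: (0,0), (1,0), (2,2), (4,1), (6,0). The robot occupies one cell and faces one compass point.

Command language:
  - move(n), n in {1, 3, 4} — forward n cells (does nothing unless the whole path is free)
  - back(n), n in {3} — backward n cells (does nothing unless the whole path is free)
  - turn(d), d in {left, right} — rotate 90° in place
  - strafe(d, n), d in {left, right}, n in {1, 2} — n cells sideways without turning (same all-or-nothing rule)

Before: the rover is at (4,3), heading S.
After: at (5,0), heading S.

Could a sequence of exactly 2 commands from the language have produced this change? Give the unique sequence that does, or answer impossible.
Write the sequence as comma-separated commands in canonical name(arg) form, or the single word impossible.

strafe(left, 1), move(3)

key: order matters: swapping strafe(left, 1) and move(3) lands elsewhere
from: at (4,3), heading S
t=1 strafe(left, 1) ⇒ at (5,3), heading S
t=2 move(3) ⇒ at (5,0), heading S
uniquely the one of 100 2-step routes that fits.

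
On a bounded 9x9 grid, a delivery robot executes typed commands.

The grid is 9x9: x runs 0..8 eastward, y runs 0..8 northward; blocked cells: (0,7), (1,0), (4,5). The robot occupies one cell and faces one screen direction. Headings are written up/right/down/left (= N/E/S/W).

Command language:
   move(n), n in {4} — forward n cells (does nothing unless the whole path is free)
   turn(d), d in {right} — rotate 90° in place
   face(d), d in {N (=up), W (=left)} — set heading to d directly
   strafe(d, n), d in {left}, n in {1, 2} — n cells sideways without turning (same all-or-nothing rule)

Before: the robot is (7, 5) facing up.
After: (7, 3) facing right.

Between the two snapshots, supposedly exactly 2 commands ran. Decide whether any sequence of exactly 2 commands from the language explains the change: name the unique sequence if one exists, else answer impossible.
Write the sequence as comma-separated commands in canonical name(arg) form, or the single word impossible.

impossible

checked all 2-command options: none fits.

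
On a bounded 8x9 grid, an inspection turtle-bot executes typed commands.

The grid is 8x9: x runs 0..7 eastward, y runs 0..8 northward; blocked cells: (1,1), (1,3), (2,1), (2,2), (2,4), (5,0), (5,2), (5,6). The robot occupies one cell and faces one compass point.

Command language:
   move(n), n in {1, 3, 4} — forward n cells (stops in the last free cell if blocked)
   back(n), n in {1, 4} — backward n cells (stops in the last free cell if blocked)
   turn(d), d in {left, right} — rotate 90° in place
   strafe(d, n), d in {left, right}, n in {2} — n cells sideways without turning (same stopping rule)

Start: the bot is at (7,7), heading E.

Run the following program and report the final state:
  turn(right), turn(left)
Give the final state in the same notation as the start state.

t0: at (7,7), heading E
1. turn(right) → at (7,7), heading S
2. turn(left) → at (7,7), heading E

at (7,7), heading E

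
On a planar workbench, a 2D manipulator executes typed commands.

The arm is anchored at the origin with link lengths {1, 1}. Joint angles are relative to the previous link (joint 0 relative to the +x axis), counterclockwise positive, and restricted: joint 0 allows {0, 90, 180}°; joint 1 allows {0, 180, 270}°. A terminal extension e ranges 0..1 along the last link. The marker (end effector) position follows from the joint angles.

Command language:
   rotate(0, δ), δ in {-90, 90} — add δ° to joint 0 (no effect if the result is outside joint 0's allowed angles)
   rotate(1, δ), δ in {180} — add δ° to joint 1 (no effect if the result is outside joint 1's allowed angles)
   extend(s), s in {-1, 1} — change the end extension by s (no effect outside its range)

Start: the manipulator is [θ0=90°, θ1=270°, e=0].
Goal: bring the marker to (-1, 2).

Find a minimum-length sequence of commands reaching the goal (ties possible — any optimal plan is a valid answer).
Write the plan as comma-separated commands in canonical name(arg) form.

extend(1), rotate(0, 90)

from: [θ0=90°, θ1=270°, e=0]
[1] after extend(1): [θ0=90°, θ1=270°, e=1]
[2] after rotate(0, 90): [θ0=180°, θ1=270°, e=1]
nothing shorter than 2 reaches the goal.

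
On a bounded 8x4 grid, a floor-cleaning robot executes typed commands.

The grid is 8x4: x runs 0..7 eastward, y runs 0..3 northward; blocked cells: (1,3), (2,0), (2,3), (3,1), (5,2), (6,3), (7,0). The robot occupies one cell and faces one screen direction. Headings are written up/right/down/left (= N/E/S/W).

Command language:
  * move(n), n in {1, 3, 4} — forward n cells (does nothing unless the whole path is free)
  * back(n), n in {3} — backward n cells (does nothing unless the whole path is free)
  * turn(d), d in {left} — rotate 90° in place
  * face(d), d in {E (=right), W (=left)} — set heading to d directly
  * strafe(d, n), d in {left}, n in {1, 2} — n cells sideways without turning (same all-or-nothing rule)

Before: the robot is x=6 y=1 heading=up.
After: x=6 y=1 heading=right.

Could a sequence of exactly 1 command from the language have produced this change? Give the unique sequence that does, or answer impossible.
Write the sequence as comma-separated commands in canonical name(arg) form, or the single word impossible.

face(E)

key: (6,1) unchanged — the single command moves nothing
initial: x=6 y=1 heading=up
t=1 face(E) ⇒ x=6 y=1 heading=right
no rival 1-sequence matches.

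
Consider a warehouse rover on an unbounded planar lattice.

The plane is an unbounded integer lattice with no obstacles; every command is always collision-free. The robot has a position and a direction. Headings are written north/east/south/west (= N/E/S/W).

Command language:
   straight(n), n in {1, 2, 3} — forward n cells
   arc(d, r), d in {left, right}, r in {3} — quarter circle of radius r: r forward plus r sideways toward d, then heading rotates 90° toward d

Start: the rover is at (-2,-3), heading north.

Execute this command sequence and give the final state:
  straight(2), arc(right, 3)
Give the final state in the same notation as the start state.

t0: at (-2,-3), heading north
t=1 straight(2) ⇒ at (-2,-1), heading north
t=2 arc(right, 3) ⇒ at (1,2), heading east

at (1,2), heading east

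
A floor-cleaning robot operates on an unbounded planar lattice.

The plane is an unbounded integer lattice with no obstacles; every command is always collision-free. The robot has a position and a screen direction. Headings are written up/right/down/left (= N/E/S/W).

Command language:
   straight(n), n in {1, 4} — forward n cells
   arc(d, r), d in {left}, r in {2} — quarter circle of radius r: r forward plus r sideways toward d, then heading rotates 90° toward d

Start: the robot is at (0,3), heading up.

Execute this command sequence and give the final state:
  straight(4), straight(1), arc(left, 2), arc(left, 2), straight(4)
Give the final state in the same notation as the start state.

begin: at (0,3), heading up
1. straight(4) → at (0,7), heading up
2. straight(1) → at (0,8), heading up
3. arc(left, 2) → at (-2,10), heading left
4. arc(left, 2) → at (-4,8), heading down
5. straight(4) → at (-4,4), heading down

at (-4,4), heading down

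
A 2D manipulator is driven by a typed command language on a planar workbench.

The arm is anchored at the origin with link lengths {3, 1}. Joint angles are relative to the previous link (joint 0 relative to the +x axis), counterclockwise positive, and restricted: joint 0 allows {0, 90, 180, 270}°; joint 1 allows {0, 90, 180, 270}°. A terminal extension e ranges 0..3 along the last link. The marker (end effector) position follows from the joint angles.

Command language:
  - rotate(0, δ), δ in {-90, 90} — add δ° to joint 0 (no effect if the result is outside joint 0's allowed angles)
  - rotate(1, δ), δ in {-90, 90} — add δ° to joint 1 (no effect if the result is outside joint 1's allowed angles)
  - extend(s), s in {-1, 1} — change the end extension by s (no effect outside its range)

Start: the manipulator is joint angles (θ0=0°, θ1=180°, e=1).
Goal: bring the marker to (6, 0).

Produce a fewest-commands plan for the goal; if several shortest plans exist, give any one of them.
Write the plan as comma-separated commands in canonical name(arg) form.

t0: joint angles (θ0=0°, θ1=180°, e=1)
1. rotate(1, -90) → joint angles (θ0=0°, θ1=90°, e=1)
2. rotate(1, -90) → joint angles (θ0=0°, θ1=0°, e=1)
3. extend(1) → joint angles (θ0=0°, θ1=0°, e=2)
no 2-step plan works, so 3 is optimal.

rotate(1, -90), rotate(1, -90), extend(1)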